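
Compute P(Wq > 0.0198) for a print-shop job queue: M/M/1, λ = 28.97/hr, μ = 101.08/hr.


ρ = 28.97/101.08 = 0.2866
P(Wq > t) = ρ·e^{−(μ−λ)t} = 0.2866·e^{−1.4278}
= 0.2866·0.239841 = 0.068740

Final: 0.068740


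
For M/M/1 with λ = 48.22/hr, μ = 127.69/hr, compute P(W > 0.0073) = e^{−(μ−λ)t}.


W ~ Exponential(μ−λ) for M/M/1.
μ − λ = 127.69 − 48.22 = 79.4700
P(W > t) = e^{−(μ−λ)t} = e^{−0.5801} = 0.559825

Final: 0.559825


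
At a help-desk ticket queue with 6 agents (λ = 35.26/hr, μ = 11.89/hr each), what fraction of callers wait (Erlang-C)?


a = λ/μ = 2.9655; ρ = a/6 = 0.4943
P₀ = 0.050733 (from M/M/c formula)
C(c,a) = [a^c/(c!(1−ρ))]·P₀ = [680.14690/(720·0.5057)]·0.050733
= 1.86783·0.050733 = 0.094761

Final: 0.094761


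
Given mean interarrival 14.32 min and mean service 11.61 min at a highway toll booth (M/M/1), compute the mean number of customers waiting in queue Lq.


λ = 60/14.32 = 4.1899 /hr
μ = 60/11.61 = 5.1680 /hr
ρ = λ/μ = 4.1899/5.1680 = 0.8108
Lq = ρ²/(1−ρ) = 0.6573/0.1892 = 3.4734

Final: 3.4734


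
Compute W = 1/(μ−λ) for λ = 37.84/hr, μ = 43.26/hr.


W = 1/(μ−λ) = 1/(43.26 − 37.84) = 1/5.42 = 0.1845 hr

Final: 0.1845 hr


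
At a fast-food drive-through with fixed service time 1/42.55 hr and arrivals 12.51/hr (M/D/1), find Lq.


ρ = 12.51/42.55 = 0.2940
M/D/1: Lq = ρ²/(2(1−ρ)) = 0.08644/(2·0.7060) = 0.06122

Final: 0.06122


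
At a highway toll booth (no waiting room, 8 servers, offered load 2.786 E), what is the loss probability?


B(c,a) = (a^c/c!) / Σ_{k=0}^{c} a^k/k!
a^8/8! = 0.090018
Σ terms (k=0..8): 1.00000 + 2.78600 + 3.88090 + 3.60406 + 2.51023 + 1.39870 + 0.64946 + 0.25849 + 0.09002 = 16.177853
B = 0.090018/16.177853 = 0.005564

Final: 0.005564


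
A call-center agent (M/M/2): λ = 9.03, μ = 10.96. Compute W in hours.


a = 0.8239; ρ = 0.4120; P₀ = 0.416478
Lq = P₀·a^c·ρ/(c!(1−ρ)²) = 0.16840
Wq = Lq/λ = 0.16840/9.03 = 0.01865 hr
W = Wq + 1/μ = 0.01865 + 0.09124 = 0.10989 hr

Final: 0.10989 hr


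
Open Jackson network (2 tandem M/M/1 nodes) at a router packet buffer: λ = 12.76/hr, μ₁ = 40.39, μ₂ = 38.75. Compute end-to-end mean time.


Each node sees arrival rate λ = 12.76/hr (tandem ⇒ throughput preserved).
W₁ = 1/(μ₁−λ) = 1/(40.39−12.76) = 0.03619 hr
W₂ = 1/(μ₂−λ) = 1/(38.75−12.76) = 0.03848 hr
W_total = W₁ + W₂ = 0.03619 + 0.03848 = 0.07467 hr

Final: 0.07467 hr


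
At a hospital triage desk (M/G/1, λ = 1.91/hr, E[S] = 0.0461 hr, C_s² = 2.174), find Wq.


ρ = λ·E[S] = 1.91·0.0461 = 0.08805
E[S²] = E[S]²(1+C_s²) = 0.0461²·(1+2.174) = 0.006745
Wq = λ·E[S²]/(2(1−ρ)) = 1.91·0.006745/(2·0.9119) = 0.007064 hr

Final: 0.007064 hr


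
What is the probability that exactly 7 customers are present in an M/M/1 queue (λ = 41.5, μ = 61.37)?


ρ = 41.5/61.37 = 0.6762
P_n = (1−ρ)·ρ^n = (1 − 0.6762)·0.6762^7 = 0.3238·0.064661 = 0.020936

Final: 0.020936


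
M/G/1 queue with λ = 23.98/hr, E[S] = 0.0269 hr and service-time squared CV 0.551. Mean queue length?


ρ = λ·E[S] = 23.98·0.0269 = 0.6451
Lq = ρ²(1+C_s²)/(2(1−ρ)) = 0.4161·(1+0.551)/(2·0.3549)
= 0.4161·1.5510/0.7099 = 0.90914

Final: 0.90914


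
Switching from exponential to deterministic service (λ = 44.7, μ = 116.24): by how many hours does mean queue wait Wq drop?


ρ = 44.7/116.24 = 0.3845
Wq(M/M/1) = ρ/(μ−λ) = 0.3845/71.54 = 0.005375 hr
Wq(M/D/1) = ρ/(2(μ−λ)) = 0.002688 hr
Savings = 0.005375 − 0.002688 = 0.002688 hr

Final: 0.002688 hr


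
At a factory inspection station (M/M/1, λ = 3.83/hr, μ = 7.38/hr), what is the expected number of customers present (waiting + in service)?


ρ = λ/μ = 3.83/7.38 = 0.5190
L = ρ/(1−ρ) = 0.5190/(1 − 0.5190) = 0.5190/0.4810 = 1.0789

Final: 1.0789


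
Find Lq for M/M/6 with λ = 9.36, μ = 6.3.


a = λ/μ = 1.4857; ρ = a/6 = 0.2476
P₀ = 0.226287
Lq = P₀·a^c·ρ / (c!·(1−ρ)²) = 0.226287·10.75503·0.2476/(720·0.56608)
= 0.001479

Final: 0.001479


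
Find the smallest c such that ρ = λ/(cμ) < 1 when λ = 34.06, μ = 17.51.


Stability requires cμ > λ ⇔ c > λ/μ.
λ/μ = 34.06/17.51 = 1.9452
Minimum integer c = ⌊1.9452⌋ + 1 = 2
Check: 2·17.51 = 35.02 > 34.06, while 1·17.51 = 17.51 ≤ 34.06

Final: 2 servers


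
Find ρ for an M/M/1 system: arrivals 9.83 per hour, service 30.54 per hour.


ρ = λ/μ = 9.83/30.54 = 0.3219

Final: 0.3219


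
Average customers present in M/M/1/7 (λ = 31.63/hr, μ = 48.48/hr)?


ρ = 31.63/48.48 = 0.6524
L = ρ[1 − (K+1)ρ^K + Kρ^(K+1)] / [(1−ρ)(1−ρ^(K+1))]
Numerator: 0.6524·(1 − 8·0.050322 + 7·0.032832) = 0.539724
Denominator: (0.3476)·(0.967168) = 0.336155
L = 0.539724/0.336155 = 1.6056

Final: 1.6056


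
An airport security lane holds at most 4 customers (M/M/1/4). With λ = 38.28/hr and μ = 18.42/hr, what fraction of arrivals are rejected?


ρ = λ/μ = 38.28/18.42 = 2.0782
P_K = (1−ρ)ρ^K/(1−ρ^(K+1)) = (-1.0782·18.652163)/(1 − 38.762477)
= -20.110313/-37.762477 = 0.532548

Final: 0.532548


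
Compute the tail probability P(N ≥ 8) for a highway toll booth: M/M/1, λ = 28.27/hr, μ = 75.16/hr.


ρ = 28.27/75.16 = 0.3761
P(N ≥ n) = ρ^n = 0.3761^8 = 0.0004006

Final: 0.0004006


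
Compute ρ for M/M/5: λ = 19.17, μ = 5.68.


ρ = λ/(cμ) = 19.17/(5·5.68) = 19.17/28.40 = 0.6750

Final: 0.6750


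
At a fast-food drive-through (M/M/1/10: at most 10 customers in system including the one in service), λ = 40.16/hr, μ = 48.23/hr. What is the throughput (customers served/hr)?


ρ = 0.8327; P_K = (1−ρ)ρ^10/(1−ρ^11) = 0.030940
λ_eff = λ(1 − P_K) = 40.16·(1 − 0.030940) = 40.16·0.969060 = 38.9175 /hr

Final: 38.9175 /hr


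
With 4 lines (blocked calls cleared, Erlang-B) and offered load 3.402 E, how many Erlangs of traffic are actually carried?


B(4,3.402) = 0.249916 (Erlang-B)
Carried load = a(1 − B) = 3.402·(1 − 0.249916) = 3.402·0.750084 = 2.5518 E

Final: 2.5518 Erlangs


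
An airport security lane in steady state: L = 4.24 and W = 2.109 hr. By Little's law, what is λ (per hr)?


λ = L/W = 4.24/2.109 = 2.0104 /hr

Final: 2.0104 /hr


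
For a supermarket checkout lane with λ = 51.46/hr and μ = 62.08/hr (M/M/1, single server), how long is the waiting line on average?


ρ = 51.46/62.08 = 0.8289
Lq = ρ²/(1−ρ) = 0.6871/0.1711 = 4.0166

Final: 4.0166


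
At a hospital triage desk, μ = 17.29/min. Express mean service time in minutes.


Mean service time = 1/μ = 1/17.29 minute = 0.05784 minute
In minutes: 0.05784 × 1 = 0.05784 min

Final: 0.05784 min


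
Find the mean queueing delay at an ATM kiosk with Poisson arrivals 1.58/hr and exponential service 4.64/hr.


ρ = 1.58/4.64 = 0.3405
Wq = ρ/(μ−λ) = 0.3405/(4.64 − 1.58) = 0.3405/3.06 = 0.1113 hr

Final: 0.1113 hr


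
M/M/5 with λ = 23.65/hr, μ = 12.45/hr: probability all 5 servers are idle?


a = λ/μ = 23.65/12.45 = 1.8996; ρ = a/c = 0.3799
Σ_{k=0}^{4} a^k/k! (terms k=0..4) = 1.00000 + 1.89960 + 1.80424 + 1.14244 + 0.54255 = 6.38882
Tail: a^5/(5!(1−ρ)) = 24.73483/(120·0.6201) = 0.33241
P₀ = 1/(6.38882 + 0.33241) = 1/6.72124 = 0.148782

Final: 0.148782


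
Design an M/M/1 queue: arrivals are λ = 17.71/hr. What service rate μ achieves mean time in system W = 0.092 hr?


W = 1/(μ−λ) ⇒ μ − λ = 1/W = 1/0.092 = 10.8696
μ = λ + 1/W = 17.71 + 10.8696 = 28.5796 per hr

Final: 28.5796 /hr


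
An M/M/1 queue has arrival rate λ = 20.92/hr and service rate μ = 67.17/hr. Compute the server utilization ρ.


ρ = λ/μ = 20.92/67.17 = 0.3114

Final: 0.3114


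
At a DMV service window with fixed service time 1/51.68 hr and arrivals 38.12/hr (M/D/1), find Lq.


ρ = 38.12/51.68 = 0.7376
M/D/1: Lq = ρ²/(2(1−ρ)) = 0.5441/(2·0.2624) = 1.03680

Final: 1.03680


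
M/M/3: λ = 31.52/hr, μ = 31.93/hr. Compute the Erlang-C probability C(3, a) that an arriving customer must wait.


a = λ/μ = 0.9872; ρ = a/3 = 0.3291
P₀ = 0.368547 (from M/M/c formula)
C(c,a) = [a^c/(c!(1−ρ))]·P₀ = [0.96197/(6·0.6709)]·0.368547
= 0.23896·0.368547 = 0.088067

Final: 0.088067


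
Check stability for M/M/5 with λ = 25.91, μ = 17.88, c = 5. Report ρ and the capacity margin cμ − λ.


Total capacity cμ = 5·17.88 = 89.40/hr
ρ = λ/(cμ) = 25.91/89.40 = 0.2898
Stable ⇔ ρ < 1: YES
Spare capacity = cμ − λ = 89.40 − 25.91 = 63.49/hr

Final: ρ = 0.2898; stable; margin = 63.49/hr


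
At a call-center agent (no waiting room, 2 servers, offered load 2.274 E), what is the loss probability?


B(c,a) = (a^c/c!) / Σ_{k=0}^{c} a^k/k!
a^2/2! = 2.585538
Σ terms (k=0..2): 1.00000 + 2.27400 + 2.58554 = 5.859538
B = 2.585538/5.859538 = 0.441253

Final: 0.441253


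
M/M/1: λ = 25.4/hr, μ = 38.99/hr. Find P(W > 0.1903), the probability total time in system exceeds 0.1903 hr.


W ~ Exponential(μ−λ) for M/M/1.
μ − λ = 38.99 − 25.4 = 13.5900
P(W > t) = e^{−(μ−λ)t} = e^{−2.5862} = 0.075307

Final: 0.075307


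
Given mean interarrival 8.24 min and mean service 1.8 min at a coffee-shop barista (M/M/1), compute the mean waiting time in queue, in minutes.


λ = 60/8.24 = 7.2816 /hr
μ = 60/1.8 = 33.3333 /hr
ρ = λ/μ = 7.2816/33.3333 = 0.2184
Wq = ρ/(μ−λ) = 0.2184/(33.3333−7.2816) = 0.008385 hr
In minutes: 0.008385·60 = 0.5031 min

Final: 0.5031 min


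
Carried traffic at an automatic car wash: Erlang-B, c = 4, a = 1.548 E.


B(4,1.548) = 0.051972 (Erlang-B)
Carried load = a(1 − B) = 1.548·(1 − 0.051972) = 1.548·0.948028 = 1.4675 E

Final: 1.4675 Erlangs


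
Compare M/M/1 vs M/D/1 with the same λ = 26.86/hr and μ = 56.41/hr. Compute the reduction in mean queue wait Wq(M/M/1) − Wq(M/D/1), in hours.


ρ = 26.86/56.41 = 0.4762
Wq(M/M/1) = ρ/(μ−λ) = 0.4762/29.55 = 0.01611 hr
Wq(M/D/1) = ρ/(2(μ−λ)) = 0.008057 hr
Savings = 0.01611 − 0.008057 = 0.008057 hr

Final: 0.008057 hr


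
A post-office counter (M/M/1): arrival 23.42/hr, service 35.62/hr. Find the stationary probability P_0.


ρ = 23.42/35.62 = 0.6575
P_n = (1−ρ)·ρ^n = (1 − 0.6575)·0.6575^0 = 0.3425·1.000000 = 0.342504

Final: 0.342504


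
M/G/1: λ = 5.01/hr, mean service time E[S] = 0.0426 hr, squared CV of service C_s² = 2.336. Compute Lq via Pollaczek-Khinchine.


ρ = λ·E[S] = 5.01·0.0426 = 0.2134
Lq = ρ²(1+C_s²)/(2(1−ρ)) = 0.04555·(1+2.336)/(2·0.7866)
= 0.04555·3.3360/1.5731 = 0.09659

Final: 0.09659


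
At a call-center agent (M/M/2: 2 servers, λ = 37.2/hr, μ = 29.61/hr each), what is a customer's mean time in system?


a = 1.2563; ρ = 0.6282; P₀ = 0.228376
Lq = P₀·a^c·ρ/(c!(1−ρ)²) = 0.81885
Wq = Lq/λ = 0.81885/37.2 = 0.02201 hr
W = Wq + 1/μ = 0.02201 + 0.03377 = 0.05578 hr

Final: 0.05578 hr


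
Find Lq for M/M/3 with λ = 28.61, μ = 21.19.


a = λ/μ = 1.3502; ρ = a/3 = 0.4501
P₀ = 0.249529
Lq = P₀·a^c·ρ / (c!·(1−ρ)²) = 0.249529·2.46128·0.4501/(6·0.30244)
= 0.15232

Final: 0.15232


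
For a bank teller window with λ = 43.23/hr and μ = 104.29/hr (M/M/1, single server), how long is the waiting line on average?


ρ = 43.23/104.29 = 0.4145
Lq = ρ²/(1−ρ) = 0.1718/0.5855 = 0.2935

Final: 0.2935


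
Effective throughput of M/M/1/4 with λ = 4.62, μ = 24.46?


ρ = 0.1889; P_K = (1−ρ)ρ^4/(1−ρ^5) = 0.001033
λ_eff = λ(1 − P_K) = 4.62·(1 − 0.001033) = 4.62·0.998967 = 4.6152 /hr

Final: 4.6152 /hr


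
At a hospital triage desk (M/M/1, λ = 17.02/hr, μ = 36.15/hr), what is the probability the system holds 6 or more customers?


ρ = 17.02/36.15 = 0.4708
P(N ≥ n) = ρ^n = 0.4708^6 = 0.010892

Final: 0.010892


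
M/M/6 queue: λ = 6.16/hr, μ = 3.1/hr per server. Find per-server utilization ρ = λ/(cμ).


ρ = λ/(cμ) = 6.16/(6·3.1) = 6.16/18.60 = 0.3312

Final: 0.3312


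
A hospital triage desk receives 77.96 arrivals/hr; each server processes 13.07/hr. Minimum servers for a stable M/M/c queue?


Stability requires cμ > λ ⇔ c > λ/μ.
λ/μ = 77.96/13.07 = 5.9648
Minimum integer c = ⌊5.9648⌋ + 1 = 6
Check: 6·13.07 = 78.42 > 77.96, while 5·13.07 = 65.35 ≤ 77.96

Final: 6 servers


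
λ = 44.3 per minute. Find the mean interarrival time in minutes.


Mean interarrival time = 1/λ = 1/44.3 minute = 0.02257 minute
In minutes: 0.02257 × 1 = 0.02257 min

Final: 0.02257 min


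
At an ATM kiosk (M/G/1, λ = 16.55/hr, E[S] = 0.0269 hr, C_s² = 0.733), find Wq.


ρ = λ·E[S] = 16.55·0.0269 = 0.4452
E[S²] = E[S]²(1+C_s²) = 0.0269²·(1+0.733) = 0.001254
Wq = λ·E[S²]/(2(1−ρ)) = 16.55·0.001254/(2·0.5548) = 0.01870 hr

Final: 0.01870 hr


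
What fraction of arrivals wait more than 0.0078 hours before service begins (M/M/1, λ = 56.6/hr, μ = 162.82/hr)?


ρ = 56.6/162.82 = 0.3476
P(Wq > t) = ρ·e^{−(μ−λ)t} = 0.3476·e^{−0.8285}
= 0.3476·0.436697 = 0.151806

Final: 0.151806


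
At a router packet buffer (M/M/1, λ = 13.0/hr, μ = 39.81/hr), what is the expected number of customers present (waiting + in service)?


ρ = λ/μ = 13.0/39.81 = 0.3266
L = ρ/(1−ρ) = 0.3266/(1 − 0.3266) = 0.3266/0.6734 = 0.4849

Final: 0.4849


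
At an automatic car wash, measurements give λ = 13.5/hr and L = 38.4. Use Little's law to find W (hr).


W = L/λ = 38.4/13.5 = 2.8444 hr

Final: 2.8444 hr


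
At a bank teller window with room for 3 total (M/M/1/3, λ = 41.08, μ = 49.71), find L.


ρ = 41.08/49.71 = 0.8264
L = ρ[1 − (K+1)ρ^K + Kρ^(K+1)] / [(1−ρ)(1−ρ^(K+1))]
Numerator: 0.8264·(1 − 4·0.564365 + 3·0.466387) = 0.117102
Denominator: (0.1736)·(0.533613) = 0.092639
L = 0.117102/0.092639 = 1.2641

Final: 1.2641


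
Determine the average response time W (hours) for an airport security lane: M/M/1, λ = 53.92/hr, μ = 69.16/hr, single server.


W = 1/(μ−λ) = 1/(69.16 − 53.92) = 1/15.24 = 0.06562 hr

Final: 0.06562 hr


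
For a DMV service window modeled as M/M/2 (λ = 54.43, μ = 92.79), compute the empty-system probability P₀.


a = λ/μ = 54.43/92.79 = 0.5866; ρ = a/c = 0.2933
Σ_{k=0}^{1} a^k/k! (terms k=0..1) = 1.00000 + 0.58659 = 1.58659
Tail: a^2/(2!(1−ρ)) = 0.34409/(2·0.7067) = 0.24345
P₀ = 1/(1.58659 + 0.24345) = 1/1.83004 = 0.546436

Final: 0.546436


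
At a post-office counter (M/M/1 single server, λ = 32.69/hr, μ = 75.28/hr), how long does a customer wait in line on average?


ρ = 32.69/75.28 = 0.4342
Wq = ρ/(μ−λ) = 0.4342/(75.28 − 32.69) = 0.4342/42.59 = 0.01020 hr

Final: 0.01020 hr


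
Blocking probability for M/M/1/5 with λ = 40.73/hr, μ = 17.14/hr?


ρ = λ/μ = 40.73/17.14 = 2.3763
P_K = (1−ρ)ρ^K/(1−ρ^(K+1)) = (-1.3763·75.773607)/(1 − 180.061787)
= -104.288179/-179.061787 = 0.582414

Final: 0.582414


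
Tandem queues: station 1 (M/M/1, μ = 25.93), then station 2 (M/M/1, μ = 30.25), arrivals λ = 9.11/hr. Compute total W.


Each node sees arrival rate λ = 9.11/hr (tandem ⇒ throughput preserved).
W₁ = 1/(μ₁−λ) = 1/(25.93−9.11) = 0.05945 hr
W₂ = 1/(μ₂−λ) = 1/(30.25−9.11) = 0.04730 hr
W_total = W₁ + W₂ = 0.05945 + 0.04730 = 0.10676 hr

Final: 0.10676 hr


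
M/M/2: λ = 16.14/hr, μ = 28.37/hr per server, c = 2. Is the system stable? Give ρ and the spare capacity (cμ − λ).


Total capacity cμ = 2·28.37 = 56.74/hr
ρ = λ/(cμ) = 16.14/56.74 = 0.2845
Stable ⇔ ρ < 1: YES
Spare capacity = cμ − λ = 56.74 − 16.14 = 40.60/hr

Final: ρ = 0.2845; stable; margin = 40.60/hr


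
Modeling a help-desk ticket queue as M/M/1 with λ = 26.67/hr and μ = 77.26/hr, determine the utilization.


ρ = λ/μ = 26.67/77.26 = 0.3452

Final: 0.3452


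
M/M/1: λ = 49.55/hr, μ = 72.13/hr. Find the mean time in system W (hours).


W = 1/(μ−λ) = 1/(72.13 − 49.55) = 1/22.58 = 0.04429 hr

Final: 0.04429 hr


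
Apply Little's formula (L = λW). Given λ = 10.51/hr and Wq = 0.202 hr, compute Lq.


Lq = λWq = 10.51·0.202 = 2.1230

Final: 2.1230


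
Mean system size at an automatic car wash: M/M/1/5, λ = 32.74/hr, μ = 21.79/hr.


ρ = 32.74/21.79 = 1.5025
L = ρ[1 − (K+1)ρ^K + Kρ^(K+1)] / [(1−ρ)(1−ρ^(K+1))]
Numerator: 1.5025·(1 − 6·7.657857 + 5·11.506114) = 18.906907
Denominator: (-0.5025)·(-10.506114) = 5.279575
L = 18.906907/5.279575 = 3.5811

Final: 3.5811


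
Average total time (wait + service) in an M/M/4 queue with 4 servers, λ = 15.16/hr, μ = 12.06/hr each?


a = 1.2570; ρ = 0.3143; P₀ = 0.283293
Lq = P₀·a^c·ρ/(c!(1−ρ)²) = 0.01970
Wq = Lq/λ = 0.01970/15.16 = 0.001299 hr
W = Wq + 1/μ = 0.001299 + 0.08292 = 0.08422 hr

Final: 0.08422 hr


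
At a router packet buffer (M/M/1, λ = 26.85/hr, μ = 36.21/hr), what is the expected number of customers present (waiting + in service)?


ρ = λ/μ = 26.85/36.21 = 0.7415
L = ρ/(1−ρ) = 0.7415/(1 − 0.7415) = 0.7415/0.2585 = 2.8686

Final: 2.8686


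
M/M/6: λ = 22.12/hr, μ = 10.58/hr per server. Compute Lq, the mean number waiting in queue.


a = λ/μ = 2.0907; ρ = a/6 = 0.3485
P₀ = 0.123357
Lq = P₀·a^c·ρ / (c!·(1−ρ)²) = 0.123357·83.52120·0.3485/(720·0.42451)
= 0.01175

Final: 0.01175


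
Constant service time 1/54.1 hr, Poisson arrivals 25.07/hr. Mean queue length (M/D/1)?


ρ = 25.07/54.1 = 0.4634
M/D/1: Lq = ρ²/(2(1−ρ)) = 0.2147/(2·0.5366) = 0.20009

Final: 0.20009


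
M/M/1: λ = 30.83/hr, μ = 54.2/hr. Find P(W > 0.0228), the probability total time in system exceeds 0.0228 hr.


W ~ Exponential(μ−λ) for M/M/1.
μ − λ = 54.2 − 30.83 = 23.3700
P(W > t) = e^{−(μ−λ)t} = e^{−0.5328} = 0.586938

Final: 0.586938


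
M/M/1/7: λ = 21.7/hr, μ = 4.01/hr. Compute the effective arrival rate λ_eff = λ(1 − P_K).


ρ = 5.4115; P_K = (1−ρ)ρ^7/(1−ρ^8) = 0.815208
λ_eff = λ(1 − P_K) = 21.7·(1 − 0.815208) = 21.7·0.184792 = 4.0100 /hr

Final: 4.0100 /hr


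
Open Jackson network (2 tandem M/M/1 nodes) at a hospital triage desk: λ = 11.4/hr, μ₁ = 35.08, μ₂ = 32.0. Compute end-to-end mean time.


Each node sees arrival rate λ = 11.4/hr (tandem ⇒ throughput preserved).
W₁ = 1/(μ₁−λ) = 1/(35.08−11.4) = 0.04223 hr
W₂ = 1/(μ₂−λ) = 1/(32.0−11.4) = 0.04854 hr
W_total = W₁ + W₂ = 0.04223 + 0.04854 = 0.09077 hr

Final: 0.09077 hr


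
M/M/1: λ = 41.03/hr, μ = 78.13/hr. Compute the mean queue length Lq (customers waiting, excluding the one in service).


ρ = 41.03/78.13 = 0.5252
Lq = ρ²/(1−ρ) = 0.2758/0.4748 = 0.5808

Final: 0.5808


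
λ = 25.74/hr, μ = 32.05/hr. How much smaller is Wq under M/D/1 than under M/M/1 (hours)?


ρ = 25.74/32.05 = 0.8031
Wq(M/M/1) = ρ/(μ−λ) = 0.8031/6.31 = 0.12728 hr
Wq(M/D/1) = ρ/(2(μ−λ)) = 0.06364 hr
Savings = 0.12728 − 0.06364 = 0.06364 hr

Final: 0.06364 hr


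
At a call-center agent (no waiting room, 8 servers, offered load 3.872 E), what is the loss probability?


B(c,a) = (a^c/c!) / Σ_{k=0}^{c} a^k/k!
a^8/8! = 1.253032
Σ terms (k=0..8): 1.00000 + 3.87200 + 7.49619 + 9.67509 + 9.36548 + 7.25263 + 4.68036 + 2.58891 + 1.25303 = 47.183695
B = 1.253032/47.183695 = 0.026556

Final: 0.026556


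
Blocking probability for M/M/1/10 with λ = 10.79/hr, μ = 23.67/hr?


ρ = λ/μ = 10.79/23.67 = 0.4559
P_K = (1−ρ)ρ^K/(1−ρ^(K+1)) = (0.5441·0.0003875)/(1 − 0.0001766)
= 0.0002108/0.999823 = 0.0002109

Final: 0.0002109


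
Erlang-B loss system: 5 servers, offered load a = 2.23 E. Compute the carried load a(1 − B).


B(5,2.23) = 0.050754 (Erlang-B)
Carried load = a(1 − B) = 2.23·(1 − 0.050754) = 2.23·0.949246 = 2.1168 E

Final: 2.1168 Erlangs


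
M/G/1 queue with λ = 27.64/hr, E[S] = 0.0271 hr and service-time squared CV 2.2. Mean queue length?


ρ = λ·E[S] = 27.64·0.0271 = 0.7490
Lq = ρ²(1+C_s²)/(2(1−ρ)) = 0.5611·(1+2.2)/(2·0.2510)
= 0.5611·3.2000/0.5019 = 3.57715

Final: 3.57715


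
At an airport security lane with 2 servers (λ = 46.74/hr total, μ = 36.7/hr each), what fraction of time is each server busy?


ρ = λ/(cμ) = 46.74/(2·36.7) = 46.74/73.40 = 0.6368

Final: 0.6368


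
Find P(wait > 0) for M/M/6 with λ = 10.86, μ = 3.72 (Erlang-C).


a = λ/μ = 2.9194; ρ = a/6 = 0.4866
P₀ = 0.053204 (from M/M/c formula)
C(c,a) = [a^c/(c!(1−ρ))]·P₀ = [619.04371/(720·0.5134)]·0.053204
= 1.67455·0.053204 = 0.089093

Final: 0.089093


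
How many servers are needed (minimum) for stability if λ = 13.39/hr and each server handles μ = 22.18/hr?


Stability requires cμ > λ ⇔ c > λ/μ.
λ/μ = 13.39/22.18 = 0.6037
Minimum integer c = ⌊0.6037⌋ + 1 = 1
Check: 1·22.18 = 22.18 > 13.39, while 0·22.18 = 0.00 ≤ 13.39

Final: 1 servers


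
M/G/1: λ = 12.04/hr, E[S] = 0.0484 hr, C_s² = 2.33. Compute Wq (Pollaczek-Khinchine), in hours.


ρ = λ·E[S] = 12.04·0.0484 = 0.5827
E[S²] = E[S]²(1+C_s²) = 0.0484²·(1+2.33) = 0.007801
Wq = λ·E[S²]/(2(1−ρ)) = 12.04·0.007801/(2·0.4173) = 0.11254 hr

Final: 0.11254 hr


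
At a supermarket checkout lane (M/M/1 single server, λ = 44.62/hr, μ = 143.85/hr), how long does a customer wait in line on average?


ρ = 44.62/143.85 = 0.3102
Wq = ρ/(μ−λ) = 0.3102/(143.85 − 44.62) = 0.3102/99.23 = 0.003126 hr

Final: 0.003126 hr


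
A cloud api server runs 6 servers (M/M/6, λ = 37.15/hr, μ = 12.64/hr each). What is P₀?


a = λ/μ = 37.15/12.64 = 2.9391; ρ = a/c = 0.4898
Σ_{k=0}^{5} a^k/k! (terms k=0..5) = 1.00000 + 2.93908 + 4.31910 + 4.23140 + 3.10911 + 1.82758 = 17.42628
Tail: a^6/(6!(1−ρ)) = 644.57056/(720·0.5102) = 1.75484
P₀ = 1/(17.42628 + 1.75484) = 1/19.18112 = 0.052135

Final: 0.052135


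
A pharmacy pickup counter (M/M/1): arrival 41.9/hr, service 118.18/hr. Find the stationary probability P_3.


ρ = 41.9/118.18 = 0.3545
P_n = (1−ρ)·ρ^n = (1 − 0.3545)·0.3545^3 = 0.6455·0.044567 = 0.028766

Final: 0.028766


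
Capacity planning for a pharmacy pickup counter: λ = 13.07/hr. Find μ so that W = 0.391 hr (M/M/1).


W = 1/(μ−λ) ⇒ μ − λ = 1/W = 1/0.391 = 2.5575
μ = λ + 1/W = 13.07 + 2.5575 = 15.6275 per hr

Final: 15.6275 /hr


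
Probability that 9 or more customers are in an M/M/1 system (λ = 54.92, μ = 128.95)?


ρ = 54.92/128.95 = 0.4259
P(N ≥ n) = ρ^n = 0.4259^9 = 0.0004611

Final: 0.0004611


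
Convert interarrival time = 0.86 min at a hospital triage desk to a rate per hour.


λ = 1/(interarrival time) in consistent units.
1 hour = 60 min, so λ = 60/0.86 = 69.7674 per hour

Final: 69.7674 /hr


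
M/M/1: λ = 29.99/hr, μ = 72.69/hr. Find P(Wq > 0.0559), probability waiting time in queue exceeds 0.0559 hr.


ρ = 29.99/72.69 = 0.4126
P(Wq > t) = ρ·e^{−(μ−λ)t} = 0.4126·e^{−2.3869}
= 0.4126·0.091911 = 0.037920

Final: 0.037920


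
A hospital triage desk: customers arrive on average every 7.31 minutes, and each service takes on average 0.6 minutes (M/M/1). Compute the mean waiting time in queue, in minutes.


λ = 60/7.31 = 8.2079 /hr
μ = 60/0.6 = 100.0000 /hr
ρ = λ/μ = 8.2079/100.0000 = 0.08208
Wq = ρ/(μ−λ) = 0.08208/(100.0000−8.2079) = 0.0008942 hr
In minutes: 0.0008942·60 = 0.05365 min

Final: 0.05365 min


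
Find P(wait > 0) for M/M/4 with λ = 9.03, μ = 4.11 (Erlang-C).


a = λ/μ = 2.1971; ρ = a/4 = 0.5493
P₀ = 0.104906 (from M/M/c formula)
C(c,a) = [a^c/(c!(1−ρ))]·P₀ = [23.30149/(24·0.4507)]·0.104906
= 2.15405·0.104906 = 0.225973

Final: 0.225973


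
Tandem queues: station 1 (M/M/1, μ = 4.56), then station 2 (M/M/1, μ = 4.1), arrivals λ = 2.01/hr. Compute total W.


Each node sees arrival rate λ = 2.01/hr (tandem ⇒ throughput preserved).
W₁ = 1/(μ₁−λ) = 1/(4.56−2.01) = 0.39216 hr
W₂ = 1/(μ₂−λ) = 1/(4.1−2.01) = 0.47847 hr
W_total = W₁ + W₂ = 0.39216 + 0.47847 = 0.87063 hr

Final: 0.87063 hr


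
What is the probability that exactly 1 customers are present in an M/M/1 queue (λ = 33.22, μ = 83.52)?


ρ = 33.22/83.52 = 0.3977
P_n = (1−ρ)·ρ^n = (1 − 0.3977)·0.3977^1 = 0.6023·0.397749 = 0.239545

Final: 0.239545


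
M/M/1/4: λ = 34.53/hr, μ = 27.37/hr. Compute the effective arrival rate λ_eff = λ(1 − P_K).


ρ = 1.2616; P_K = (1−ρ)ρ^4/(1−ρ^5) = 0.301780
λ_eff = λ(1 − P_K) = 34.53·(1 − 0.301780) = 34.53·0.698220 = 24.1095 /hr

Final: 24.1095 /hr


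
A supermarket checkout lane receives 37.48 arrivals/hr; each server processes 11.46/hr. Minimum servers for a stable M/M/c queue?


Stability requires cμ > λ ⇔ c > λ/μ.
λ/μ = 37.48/11.46 = 3.2705
Minimum integer c = ⌊3.2705⌋ + 1 = 4
Check: 4·11.46 = 45.84 > 37.48, while 3·11.46 = 34.38 ≤ 37.48

Final: 4 servers


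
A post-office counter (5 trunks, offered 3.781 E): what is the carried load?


B(5,3.781) = 0.179409 (Erlang-B)
Carried load = a(1 − B) = 3.781·(1 − 0.179409) = 3.781·0.820591 = 3.1027 E

Final: 3.1027 Erlangs


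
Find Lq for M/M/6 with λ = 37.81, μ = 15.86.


a = λ/μ = 2.3840; ρ = a/6 = 0.3973
P₀ = 0.091789
Lq = P₀·a^c·ρ / (c!·(1−ρ)²) = 0.091789·183.57814·0.3973/(720·0.36321)
= 0.02560

Final: 0.02560


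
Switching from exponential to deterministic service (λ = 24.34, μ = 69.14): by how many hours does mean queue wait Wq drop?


ρ = 24.34/69.14 = 0.3520
Wq(M/M/1) = ρ/(μ−λ) = 0.3520/44.80 = 0.007858 hr
Wq(M/D/1) = ρ/(2(μ−λ)) = 0.003929 hr
Savings = 0.007858 − 0.003929 = 0.003929 hr

Final: 0.003929 hr


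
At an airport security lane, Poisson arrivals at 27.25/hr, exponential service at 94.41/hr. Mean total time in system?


W = 1/(μ−λ) = 1/(94.41 − 27.25) = 1/67.16 = 0.01489 hr

Final: 0.01489 hr


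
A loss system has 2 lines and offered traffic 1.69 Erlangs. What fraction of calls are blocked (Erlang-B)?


B(c,a) = (a^c/c!) / Σ_{k=0}^{c} a^k/k!
a^2/2! = 1.428050
Σ terms (k=0..2): 1.00000 + 1.69000 + 1.42805 = 4.118050
B = 1.428050/4.118050 = 0.346778

Final: 0.346778


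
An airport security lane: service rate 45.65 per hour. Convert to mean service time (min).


Mean service time = 1/μ = 1/45.65 hour = 0.02191 hour
In minutes: 0.02191 × 60 = 1.3143 min

Final: 1.3143 min


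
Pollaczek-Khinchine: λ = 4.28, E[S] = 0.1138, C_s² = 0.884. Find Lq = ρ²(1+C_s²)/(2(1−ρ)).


ρ = λ·E[S] = 4.28·0.1138 = 0.4871
Lq = ρ²(1+C_s²)/(2(1−ρ)) = 0.2372·(1+0.884)/(2·0.5129)
= 0.2372·1.8840/1.0259 = 0.43567

Final: 0.43567


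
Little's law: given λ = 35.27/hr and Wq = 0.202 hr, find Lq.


Lq = λWq = 35.27·0.202 = 7.1245

Final: 7.1245


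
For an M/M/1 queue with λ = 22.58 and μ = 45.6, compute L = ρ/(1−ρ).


ρ = λ/μ = 22.58/45.6 = 0.4952
L = ρ/(1−ρ) = 0.4952/(1 − 0.4952) = 0.4952/0.5048 = 0.9809

Final: 0.9809


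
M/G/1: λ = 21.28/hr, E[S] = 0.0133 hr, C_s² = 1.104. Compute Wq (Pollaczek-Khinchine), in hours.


ρ = λ·E[S] = 21.28·0.0133 = 0.2830
E[S²] = E[S]²(1+C_s²) = 0.0133²·(1+1.104) = 0.0003722
Wq = λ·E[S²]/(2(1−ρ)) = 21.28·0.0003722/(2·0.7170) = 0.005523 hr

Final: 0.005523 hr


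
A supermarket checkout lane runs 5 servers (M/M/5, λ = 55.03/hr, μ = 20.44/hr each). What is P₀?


a = λ/μ = 55.03/20.44 = 2.6923; ρ = a/c = 0.5385
Σ_{k=0}^{4} a^k/k! (terms k=0..4) = 1.00000 + 2.69227 + 3.62416 + 3.25240 + 2.18909 = 12.75792
Tail: a^5/(5!(1−ρ)) = 141.44679/(120·0.4615) = 2.55386
P₀ = 1/(12.75792 + 2.55386) = 1/15.31178 = 0.065309

Final: 0.065309


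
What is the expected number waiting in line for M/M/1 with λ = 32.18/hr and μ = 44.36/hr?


ρ = 32.18/44.36 = 0.7254
Lq = ρ²/(1−ρ) = 0.5262/0.2746 = 1.9166

Final: 1.9166


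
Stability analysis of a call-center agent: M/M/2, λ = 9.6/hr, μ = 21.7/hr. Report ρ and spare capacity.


Total capacity cμ = 2·21.7 = 43.40/hr
ρ = λ/(cμ) = 9.6/43.40 = 0.2212
Stable ⇔ ρ < 1: YES
Spare capacity = cμ − λ = 43.40 − 9.6 = 33.80/hr

Final: ρ = 0.2212; stable; margin = 33.80/hr


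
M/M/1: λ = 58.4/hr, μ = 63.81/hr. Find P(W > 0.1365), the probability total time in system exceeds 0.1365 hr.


W ~ Exponential(μ−λ) for M/M/1.
μ − λ = 63.81 − 58.4 = 5.4100
P(W > t) = e^{−(μ−λ)t} = e^{−0.7385} = 0.477847

Final: 0.477847


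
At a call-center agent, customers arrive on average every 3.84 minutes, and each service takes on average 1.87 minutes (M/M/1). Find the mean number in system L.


λ = 60/3.84 = 15.6250 /hr
μ = 60/1.87 = 32.0856 /hr
ρ = λ/μ = 15.6250/32.0856 = 0.4870
L = ρ/(1−ρ) = 0.4870/0.5130 = 0.9492

Final: 0.9492


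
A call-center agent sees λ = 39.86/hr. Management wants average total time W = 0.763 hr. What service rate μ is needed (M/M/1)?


W = 1/(μ−λ) ⇒ μ − λ = 1/W = 1/0.763 = 1.3106
μ = λ + 1/W = 39.86 + 1.3106 = 41.1706 per hr

Final: 41.1706 /hr


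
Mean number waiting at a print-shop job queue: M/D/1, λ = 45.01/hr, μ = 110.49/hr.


ρ = 45.01/110.49 = 0.4074
M/D/1: Lq = ρ²/(2(1−ρ)) = 0.1659/(2·0.5926) = 0.14001

Final: 0.14001


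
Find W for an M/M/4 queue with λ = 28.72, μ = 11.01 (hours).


a = 2.6085; ρ = 0.6521; P₀ = 0.064454
Lq = P₀·a^c·ρ/(c!(1−ρ)²) = 0.67011
Wq = Lq/λ = 0.67011/28.72 = 0.02333 hr
W = Wq + 1/μ = 0.02333 + 0.09083 = 0.11416 hr

Final: 0.11416 hr


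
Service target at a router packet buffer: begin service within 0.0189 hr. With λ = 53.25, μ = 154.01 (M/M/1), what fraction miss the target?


ρ = 53.25/154.01 = 0.3458
P(Wq > t) = ρ·e^{−(μ−λ)t} = 0.3458·e^{−1.9044}
= 0.3458·0.148917 = 0.051489

Final: 0.051489


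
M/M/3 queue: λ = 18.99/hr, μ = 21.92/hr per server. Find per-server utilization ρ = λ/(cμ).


ρ = λ/(cμ) = 18.99/(3·21.92) = 18.99/65.76 = 0.2888

Final: 0.2888


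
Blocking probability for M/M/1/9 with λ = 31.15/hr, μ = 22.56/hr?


ρ = λ/μ = 31.15/22.56 = 1.3808
P_K = (1−ρ)ρ^K/(1−ρ^(K+1)) = (-0.3808·18.241922)/(1 − 25.187761)
= -6.945838/-24.187761 = 0.287163

Final: 0.287163


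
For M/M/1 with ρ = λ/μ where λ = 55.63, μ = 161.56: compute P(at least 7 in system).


ρ = 55.63/161.56 = 0.3443
P(N ≥ n) = ρ^n = 0.3443^7 = 0.0005739

Final: 0.0005739


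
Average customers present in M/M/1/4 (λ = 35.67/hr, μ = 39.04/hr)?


ρ = 35.67/39.04 = 0.9137
L = ρ[1 − (K+1)ρ^K + Kρ^(K+1)] / [(1−ρ)(1−ρ^(K+1))]
Numerator: 0.9137·(1 − 5·0.696904 + 4·0.636746) = 0.057072
Denominator: (0.08632)·(0.363254) = 0.031357
L = 0.057072/0.031357 = 1.8201

Final: 1.8201


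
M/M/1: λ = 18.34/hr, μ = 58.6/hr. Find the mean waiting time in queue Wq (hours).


ρ = 18.34/58.6 = 0.3130
Wq = ρ/(μ−λ) = 0.3130/(58.6 − 18.34) = 0.3130/40.26 = 0.007774 hr

Final: 0.007774 hr


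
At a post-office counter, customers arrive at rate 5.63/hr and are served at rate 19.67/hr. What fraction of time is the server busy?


ρ = λ/μ = 5.63/19.67 = 0.2862

Final: 0.2862


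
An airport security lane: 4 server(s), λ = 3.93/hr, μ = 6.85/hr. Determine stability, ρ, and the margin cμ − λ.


Total capacity cμ = 4·6.85 = 27.40/hr
ρ = λ/(cμ) = 3.93/27.40 = 0.1434
Stable ⇔ ρ < 1: YES
Spare capacity = cμ − λ = 27.40 − 3.93 = 23.47/hr

Final: ρ = 0.1434; stable; margin = 23.47/hr


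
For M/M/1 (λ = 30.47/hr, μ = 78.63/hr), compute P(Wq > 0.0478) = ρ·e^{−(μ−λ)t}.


ρ = 30.47/78.63 = 0.3875
P(Wq > t) = ρ·e^{−(μ−λ)t} = 0.3875·e^{−2.3020}
= 0.3875·0.100054 = 0.038772

Final: 0.038772


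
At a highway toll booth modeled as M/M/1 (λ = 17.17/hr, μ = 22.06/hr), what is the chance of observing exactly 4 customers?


ρ = 17.17/22.06 = 0.7783
P_n = (1−ρ)·ρ^n = (1 − 0.7783)·0.7783^4 = 0.2217·0.366994 = 0.081351

Final: 0.081351


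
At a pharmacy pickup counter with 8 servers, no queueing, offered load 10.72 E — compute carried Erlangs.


B(8,10.72) = 0.370784 (Erlang-B)
Carried load = a(1 − B) = 10.72·(1 − 0.370784) = 10.72·0.629216 = 6.7452 E

Final: 6.7452 Erlangs


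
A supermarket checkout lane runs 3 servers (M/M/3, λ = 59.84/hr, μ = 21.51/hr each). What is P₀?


a = λ/μ = 59.84/21.51 = 2.7820; ρ = a/c = 0.9273
Σ_{k=0}^{2} a^k/k! (terms k=0..2) = 1.00000 + 2.78196 + 3.86966 = 7.65162
Tail: a^3/(3!(1−ρ)) = 21.53047/(6·0.07268) = 49.37318
P₀ = 1/(7.65162 + 49.37318) = 1/57.02480 = 0.017536

Final: 0.017536


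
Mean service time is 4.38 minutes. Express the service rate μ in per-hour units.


μ = 1/(service time) in consistent units.
1 hour = 60 min, so μ = 60/4.38 = 13.6986 per hour

Final: 13.6986 /hr


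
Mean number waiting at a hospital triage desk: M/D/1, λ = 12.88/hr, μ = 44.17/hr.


ρ = 12.88/44.17 = 0.2916
M/D/1: Lq = ρ²/(2(1−ρ)) = 0.08503/(2·0.7084) = 0.06002

Final: 0.06002


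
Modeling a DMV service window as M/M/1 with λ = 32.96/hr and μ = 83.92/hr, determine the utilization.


ρ = λ/μ = 32.96/83.92 = 0.3928

Final: 0.3928


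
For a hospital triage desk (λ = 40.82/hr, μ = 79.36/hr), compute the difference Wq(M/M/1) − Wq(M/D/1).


ρ = 40.82/79.36 = 0.5144
Wq(M/M/1) = ρ/(μ−λ) = 0.5144/38.54 = 0.01335 hr
Wq(M/D/1) = ρ/(2(μ−λ)) = 0.006673 hr
Savings = 0.01335 − 0.006673 = 0.006673 hr

Final: 0.006673 hr


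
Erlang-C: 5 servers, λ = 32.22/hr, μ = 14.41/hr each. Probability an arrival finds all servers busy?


a = λ/μ = 2.2359; ρ = a/5 = 0.4472
P₀ = 0.105456 (from M/M/c formula)
C(c,a) = [a^c/(c!(1−ρ))]·P₀ = [55.88661/(120·0.5528)]·0.105456
= 0.84246·0.105456 = 0.088842

Final: 0.088842


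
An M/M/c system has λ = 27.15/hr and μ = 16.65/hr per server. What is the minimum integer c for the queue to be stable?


Stability requires cμ > λ ⇔ c > λ/μ.
λ/μ = 27.15/16.65 = 1.6306
Minimum integer c = ⌊1.6306⌋ + 1 = 2
Check: 2·16.65 = 33.30 > 27.15, while 1·16.65 = 16.65 ≤ 27.15

Final: 2 servers


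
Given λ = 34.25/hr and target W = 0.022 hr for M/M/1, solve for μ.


W = 1/(μ−λ) ⇒ μ − λ = 1/W = 1/0.022 = 45.4545
μ = λ + 1/W = 34.25 + 45.4545 = 79.7045 per hr

Final: 79.7045 /hr


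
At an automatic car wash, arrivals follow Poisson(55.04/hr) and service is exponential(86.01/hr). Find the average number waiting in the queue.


ρ = 55.04/86.01 = 0.6399
Lq = ρ²/(1−ρ) = 0.4095/0.3601 = 1.1373

Final: 1.1373


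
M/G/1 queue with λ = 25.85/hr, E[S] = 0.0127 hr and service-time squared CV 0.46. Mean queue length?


ρ = λ·E[S] = 25.85·0.0127 = 0.3283
Lq = ρ²(1+C_s²)/(2(1−ρ)) = 0.1078·(1+0.46)/(2·0.6717)
= 0.1078·1.4600/1.3434 = 0.11713

Final: 0.11713


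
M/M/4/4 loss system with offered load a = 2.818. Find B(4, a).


B(c,a) = (a^c/c!) / Σ_{k=0}^{c} a^k/k!
a^4/4! = 2.627560
Σ terms (k=0..4): 1.00000 + 2.81800 + 3.97056 + 3.72968 + 2.62756 = 14.145804
B = 2.627560/14.145804 = 0.185748

Final: 0.185748


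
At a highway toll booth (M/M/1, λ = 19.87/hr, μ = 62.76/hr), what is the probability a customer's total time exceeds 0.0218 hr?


W ~ Exponential(μ−λ) for M/M/1.
μ − λ = 62.76 − 19.87 = 42.8900
P(W > t) = e^{−(μ−λ)t} = e^{−0.9350} = 0.392585

Final: 0.392585


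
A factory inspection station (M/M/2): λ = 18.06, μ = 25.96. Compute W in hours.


a = 0.6957; ρ = 0.3478; P₀ = 0.483853
Lq = P₀·a^c·ρ/(c!(1−ρ)²) = 0.09576
Wq = Lq/λ = 0.09576/18.06 = 0.005302 hr
W = Wq + 1/μ = 0.005302 + 0.03852 = 0.04382 hr

Final: 0.04382 hr


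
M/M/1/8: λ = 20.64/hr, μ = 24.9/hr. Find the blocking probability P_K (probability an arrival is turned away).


ρ = λ/μ = 20.64/24.9 = 0.8289
P_K = (1−ρ)ρ^K/(1−ρ^(K+1)) = (0.1711·0.222886)/(1 − 0.184754)
= 0.038132/0.815246 = 0.046774

Final: 0.046774


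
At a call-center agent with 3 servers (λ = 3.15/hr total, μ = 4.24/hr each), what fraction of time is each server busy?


ρ = λ/(cμ) = 3.15/(3·4.24) = 3.15/12.72 = 0.2476

Final: 0.2476


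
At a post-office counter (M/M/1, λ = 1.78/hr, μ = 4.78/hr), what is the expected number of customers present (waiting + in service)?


ρ = λ/μ = 1.78/4.78 = 0.3724
L = ρ/(1−ρ) = 0.3724/(1 − 0.3724) = 0.3724/0.6276 = 0.5933

Final: 0.5933


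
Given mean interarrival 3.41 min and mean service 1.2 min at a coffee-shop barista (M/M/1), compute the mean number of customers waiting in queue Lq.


λ = 60/3.41 = 17.5953 /hr
μ = 60/1.2 = 50.0000 /hr
ρ = λ/μ = 17.5953/50.0000 = 0.3519
Lq = ρ²/(1−ρ) = 0.1238/0.6481 = 0.1911

Final: 0.1911


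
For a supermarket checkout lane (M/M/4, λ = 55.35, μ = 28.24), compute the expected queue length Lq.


a = λ/μ = 1.9600; ρ = a/4 = 0.4900
P₀ = 0.136215
Lq = P₀·a^c·ρ / (c!·(1−ρ)²) = 0.136215·14.75746·0.4900/(24·0.26010)
= 0.15779

Final: 0.15779


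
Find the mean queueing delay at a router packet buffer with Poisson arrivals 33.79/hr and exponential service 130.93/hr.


ρ = 33.79/130.93 = 0.2581
Wq = ρ/(μ−λ) = 0.2581/(130.93 − 33.79) = 0.2581/97.14 = 0.002657 hr

Final: 0.002657 hr


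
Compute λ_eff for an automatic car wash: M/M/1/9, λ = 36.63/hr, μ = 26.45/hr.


ρ = 1.3849; P_K = (1−ρ)ρ^9/(1−ρ^10) = 0.289054
λ_eff = λ(1 − P_K) = 36.63·(1 − 0.289054) = 36.63·0.710946 = 26.0420 /hr

Final: 26.0420 /hr


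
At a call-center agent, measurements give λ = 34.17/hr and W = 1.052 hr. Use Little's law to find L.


L = λW = 34.17·1.052 = 35.9468

Final: 35.9468


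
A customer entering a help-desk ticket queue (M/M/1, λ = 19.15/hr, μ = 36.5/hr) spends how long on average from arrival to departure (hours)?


W = 1/(μ−λ) = 1/(36.5 − 19.15) = 1/17.35 = 0.05764 hr

Final: 0.05764 hr


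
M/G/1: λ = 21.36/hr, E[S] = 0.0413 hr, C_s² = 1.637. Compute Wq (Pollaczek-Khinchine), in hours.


ρ = λ·E[S] = 21.36·0.0413 = 0.8822
E[S²] = E[S]²(1+C_s²) = 0.0413²·(1+1.637) = 0.004498
Wq = λ·E[S²]/(2(1−ρ)) = 21.36·0.004498/(2·0.1178) = 0.40768 hr

Final: 0.40768 hr


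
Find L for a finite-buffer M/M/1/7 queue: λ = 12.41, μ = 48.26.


ρ = 12.41/48.26 = 0.2571
L = ρ[1 − (K+1)ρ^K + Kρ^(K+1)] / [(1−ρ)(1−ρ^(K+1))]
Numerator: 0.2571·(1 − 8·0.00007435 + 7·0.00001912) = 0.257030
Denominator: (0.7429)·(0.999981) = 0.742837
L = 0.257030/0.742837 = 0.3460

Final: 0.3460


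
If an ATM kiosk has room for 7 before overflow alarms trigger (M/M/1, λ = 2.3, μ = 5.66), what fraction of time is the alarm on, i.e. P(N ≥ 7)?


ρ = 2.3/5.66 = 0.4064
P(N ≥ n) = ρ^n = 0.4064^7 = 0.001830

Final: 0.001830


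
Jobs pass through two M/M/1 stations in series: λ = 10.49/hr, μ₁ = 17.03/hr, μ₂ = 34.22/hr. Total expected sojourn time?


Each node sees arrival rate λ = 10.49/hr (tandem ⇒ throughput preserved).
W₁ = 1/(μ₁−λ) = 1/(17.03−10.49) = 0.15291 hr
W₂ = 1/(μ₂−λ) = 1/(34.22−10.49) = 0.04214 hr
W_total = W₁ + W₂ = 0.15291 + 0.04214 = 0.19505 hr

Final: 0.19505 hr


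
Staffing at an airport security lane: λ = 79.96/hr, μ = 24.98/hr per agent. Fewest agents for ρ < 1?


Stability requires cμ > λ ⇔ c > λ/μ.
λ/μ = 79.96/24.98 = 3.2010
Minimum integer c = ⌊3.2010⌋ + 1 = 4
Check: 4·24.98 = 99.92 > 79.96, while 3·24.98 = 74.94 ≤ 79.96

Final: 4 servers


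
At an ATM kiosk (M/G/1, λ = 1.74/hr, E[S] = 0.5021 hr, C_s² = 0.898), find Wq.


ρ = λ·E[S] = 1.74·0.5021 = 0.8737
E[S²] = E[S]²(1+C_s²) = 0.5021²·(1+0.898) = 0.478494
Wq = λ·E[S²]/(2(1−ρ)) = 1.74·0.478494/(2·0.1263) = 3.29484 hr

Final: 3.29484 hr


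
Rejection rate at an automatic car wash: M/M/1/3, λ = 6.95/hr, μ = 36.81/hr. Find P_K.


ρ = λ/μ = 6.95/36.81 = 0.1888
P_K = (1−ρ)ρ^K/(1−ρ^(K+1)) = (0.8112·0.006731)/(1 − 0.001271)
= 0.005460/0.998729 = 0.005467

Final: 0.005467
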